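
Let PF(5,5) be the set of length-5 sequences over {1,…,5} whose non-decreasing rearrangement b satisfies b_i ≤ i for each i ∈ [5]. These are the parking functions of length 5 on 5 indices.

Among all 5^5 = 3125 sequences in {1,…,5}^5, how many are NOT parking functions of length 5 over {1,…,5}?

1829

|PF| = (6−5)·6^(5−1) = 1×1296 = 1296
Check (2,2,2,5,3) → sorted (2,2,2,3,5): b_1=2>1, not a PF.
5^5 − 1296 = 3125 − 1296 = 1829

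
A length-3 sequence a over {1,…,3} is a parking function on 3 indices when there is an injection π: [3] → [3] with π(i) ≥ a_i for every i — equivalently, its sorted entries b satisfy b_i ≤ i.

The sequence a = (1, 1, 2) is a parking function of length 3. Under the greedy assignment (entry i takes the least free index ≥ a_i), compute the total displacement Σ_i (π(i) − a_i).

2

Σπ(i) = 1+…+3 = 6; Σa = 1+1+2 = 4; disp = 6−4 = 2.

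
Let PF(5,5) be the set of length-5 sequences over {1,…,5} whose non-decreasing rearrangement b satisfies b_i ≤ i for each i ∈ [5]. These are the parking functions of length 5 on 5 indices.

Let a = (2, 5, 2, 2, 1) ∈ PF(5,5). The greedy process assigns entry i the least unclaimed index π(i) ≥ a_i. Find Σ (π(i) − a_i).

3

Σπ = 5·6/2 = 15 (π permutes [5]); Σa = 2+5+2+2+1 = 12; disp = 15−12 = 3.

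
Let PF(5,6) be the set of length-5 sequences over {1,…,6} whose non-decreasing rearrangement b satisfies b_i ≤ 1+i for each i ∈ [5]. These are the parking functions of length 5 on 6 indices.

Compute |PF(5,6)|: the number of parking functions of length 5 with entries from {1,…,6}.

Count = 2·7^4 = 2·2401 = 4802 [KW]
E.g. (5,2,3,1,4) → sorted (1,2,3,4,5): b_i ≤ 1+i ∀i, a PF.

4802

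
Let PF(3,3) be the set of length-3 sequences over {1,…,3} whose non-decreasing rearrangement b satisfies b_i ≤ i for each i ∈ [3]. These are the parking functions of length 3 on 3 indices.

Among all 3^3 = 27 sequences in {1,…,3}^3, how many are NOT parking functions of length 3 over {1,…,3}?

11

Count = (4−3)·4^(3−1) = 1 · 16 = 16 [KW]
Check (2,3,3) → sorted (2,3,3): b_1=2>1, not a PF.
So 27 − 16 = 11 fail.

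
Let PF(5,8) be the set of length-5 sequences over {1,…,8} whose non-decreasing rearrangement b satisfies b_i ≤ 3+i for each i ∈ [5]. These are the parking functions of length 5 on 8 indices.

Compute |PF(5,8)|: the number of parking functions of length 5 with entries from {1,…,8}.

|PF(5,8)| = 4·9^4 = 4·6561 = 26244 (Konheim–Weiss)
E.g. (6,1,3,3,6) → sorted (1,3,3,6,6): b_i ≤ 3+i ∀i, a PF.

26244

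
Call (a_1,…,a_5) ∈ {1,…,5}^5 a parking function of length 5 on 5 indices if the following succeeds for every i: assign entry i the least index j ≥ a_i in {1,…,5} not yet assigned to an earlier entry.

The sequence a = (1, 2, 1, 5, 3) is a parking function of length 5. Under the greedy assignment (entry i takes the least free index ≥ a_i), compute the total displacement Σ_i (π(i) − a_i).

3

Σπ = 5·6/2 = 15 (π permutes [5]); Σa = 1+2+1+5+3 = 12; disp = 15−12 = 3.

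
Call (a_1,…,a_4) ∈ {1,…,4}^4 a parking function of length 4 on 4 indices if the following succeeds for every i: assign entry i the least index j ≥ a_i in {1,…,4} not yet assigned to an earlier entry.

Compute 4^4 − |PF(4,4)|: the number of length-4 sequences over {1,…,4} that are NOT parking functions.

131

Count = 1·5^3 = 1 · 125 = 125 [KW]
Example (4,2,2,4) → sorted (2,2,4,4): b_1=2>1, not a PF.
So 256 − 125 = 131 fail.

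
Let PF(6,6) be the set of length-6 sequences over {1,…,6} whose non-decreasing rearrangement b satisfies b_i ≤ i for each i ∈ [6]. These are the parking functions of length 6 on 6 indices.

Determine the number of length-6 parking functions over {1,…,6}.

16807

|PF| = (6−6+1)·(6+1)^(6−1) = 1·16807 = 16807
Example (1,1,6,1,4,5) → sorted (1,1,1,4,5,6): b_i ≤ i ∀i, a PF.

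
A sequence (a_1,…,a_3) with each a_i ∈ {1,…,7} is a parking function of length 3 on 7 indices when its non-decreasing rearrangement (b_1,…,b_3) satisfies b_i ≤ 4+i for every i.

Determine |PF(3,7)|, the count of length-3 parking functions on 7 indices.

320

#PF = (7−3+1)·(7+1)^(3−1) = 5·64 = 320 [KW]
Example (7,5,6) → sorted (5,6,7): b_i ≤ 4+i ∀i, a PF.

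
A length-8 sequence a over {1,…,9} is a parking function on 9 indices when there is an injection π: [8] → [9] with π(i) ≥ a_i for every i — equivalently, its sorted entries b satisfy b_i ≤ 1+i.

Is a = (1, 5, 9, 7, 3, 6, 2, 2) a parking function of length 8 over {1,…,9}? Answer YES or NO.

YES

Rearranged: b = (1, 2, 2, 3, 5, 6, 7, 9).
  b_1=1 ≤ 2
  b_2=2 ≤ 3
  b_3=2 ≤ 4
  b_4=3 ≤ 5
  b_5=5 ≤ 6
  b_6=6 ≤ 7
  b_7=7 ≤ 8
  b_8=9 ≤ 9
All bounds hold ⇒ YES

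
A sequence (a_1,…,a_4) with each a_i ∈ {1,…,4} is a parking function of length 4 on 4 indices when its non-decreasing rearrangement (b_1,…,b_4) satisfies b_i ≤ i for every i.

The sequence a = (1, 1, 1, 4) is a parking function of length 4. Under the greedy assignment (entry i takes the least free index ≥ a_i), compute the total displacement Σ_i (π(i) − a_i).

Σπ = 4·5/2 = 10 (π permutes [4]); Σa = 1+1+1+4 = 7; disp = 10−7 = 3.

3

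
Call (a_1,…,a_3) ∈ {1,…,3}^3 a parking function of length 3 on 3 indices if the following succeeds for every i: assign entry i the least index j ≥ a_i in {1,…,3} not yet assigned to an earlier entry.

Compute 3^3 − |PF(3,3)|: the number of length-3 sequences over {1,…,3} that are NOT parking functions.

#PF = (3−3+1)·(3+1)^(3−1) = 1·16 = 16
Check (3,3,1) → sorted (1,3,3): b_2=3>2, not a PF.
So 27 − 16 = 11 fail.

11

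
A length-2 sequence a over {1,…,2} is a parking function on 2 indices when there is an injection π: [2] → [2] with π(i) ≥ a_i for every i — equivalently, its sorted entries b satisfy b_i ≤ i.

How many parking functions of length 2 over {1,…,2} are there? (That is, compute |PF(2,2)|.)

|PF| = (2−2+1)·(2+1)^(2−1) = 1×3 = 3 (Konheim–Weiss)
Check (1,2) → sorted (1,2): b_i ≤ i ∀i, a PF.

3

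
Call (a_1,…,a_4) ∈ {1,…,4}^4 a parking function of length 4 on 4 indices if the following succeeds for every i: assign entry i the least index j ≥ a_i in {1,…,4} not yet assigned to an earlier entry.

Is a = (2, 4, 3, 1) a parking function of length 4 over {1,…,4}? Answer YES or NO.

YES

Order a: b = (1, 2, 3, 4).
  b_1=1 ≤ 1
  b_2=2 ≤ 2
  b_3=3 ≤ 3
  b_4=4 ≤ 4
All bounds hold ⇒ YES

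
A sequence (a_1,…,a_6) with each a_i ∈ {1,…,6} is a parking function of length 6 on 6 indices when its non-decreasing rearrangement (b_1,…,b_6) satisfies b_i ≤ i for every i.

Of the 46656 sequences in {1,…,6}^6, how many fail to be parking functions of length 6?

29849

|PF| = 1·7^5 = 1 · 16807 = 16807 (Konheim–Weiss)
Check (4,4,2,5,6,5) → sorted (2,4,4,5,5,6): b_1=2>1, not a PF.
6^6 − 16807 = 46656 − 16807 = 29849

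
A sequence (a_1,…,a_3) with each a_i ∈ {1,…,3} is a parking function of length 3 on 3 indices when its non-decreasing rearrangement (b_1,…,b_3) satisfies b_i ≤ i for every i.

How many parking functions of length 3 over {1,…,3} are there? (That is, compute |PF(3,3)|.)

#PF = (4−3)·4^(3−1) = 1×16 = 16 (Konheim–Weiss)
Example (1,1,1) → sorted (1,1,1): b_i ≤ i ∀i, a PF.

16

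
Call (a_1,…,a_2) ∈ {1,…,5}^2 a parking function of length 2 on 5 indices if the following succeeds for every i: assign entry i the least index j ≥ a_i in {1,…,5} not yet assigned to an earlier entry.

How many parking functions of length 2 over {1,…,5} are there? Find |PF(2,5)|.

24

|PF| = (6−2)·6^(2−1) = 4 · 6 = 24 (Konheim–Weiss)
Check (5,4) → sorted (4,5): b_i ≤ 3+i ∀i, a PF.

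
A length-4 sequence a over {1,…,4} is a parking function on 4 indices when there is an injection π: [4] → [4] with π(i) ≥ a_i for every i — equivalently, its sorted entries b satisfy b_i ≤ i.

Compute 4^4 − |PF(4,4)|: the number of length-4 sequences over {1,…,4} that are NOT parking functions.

131

|PF| = (4−4+1)·(4+1)^(4−1) = 1×125 = 125 (Pollak)
Example (4,3,3,4) → sorted (3,3,4,4): b_1=3>1, not a PF.
4^4 − 125 = 256 − 125 = 131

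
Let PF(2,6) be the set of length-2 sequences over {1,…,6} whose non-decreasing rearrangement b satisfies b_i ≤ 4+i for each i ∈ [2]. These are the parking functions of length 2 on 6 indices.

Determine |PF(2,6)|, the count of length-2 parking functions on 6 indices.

35

|PF| = 5·7^1 = 5·7 = 35 (Pollak)
Example (4,6) → sorted (4,6): b_i ≤ 4+i ∀i, a PF.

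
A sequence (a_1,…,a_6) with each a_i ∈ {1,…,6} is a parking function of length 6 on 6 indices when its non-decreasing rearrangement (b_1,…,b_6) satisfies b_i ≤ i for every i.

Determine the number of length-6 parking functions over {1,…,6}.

|PF| = (6+1−6)·(6+1)^{6−1} = 1·16807 = 16807 (Pollak)
One tuple (3,3,4,1,2,5) → sorted (1,2,3,3,4,5): b_i ≤ i ∀i, a PF.

16807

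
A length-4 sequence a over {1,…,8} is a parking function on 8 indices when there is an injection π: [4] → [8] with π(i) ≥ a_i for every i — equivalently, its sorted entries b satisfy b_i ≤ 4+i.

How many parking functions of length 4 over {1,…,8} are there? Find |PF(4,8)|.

3645

|PF| = (8+1−4)·(8+1)^{4−1} = 5·729 = 3645
Example (5,2,8,2) → sorted (2,2,5,8): b_i ≤ 4+i ∀i, a PF.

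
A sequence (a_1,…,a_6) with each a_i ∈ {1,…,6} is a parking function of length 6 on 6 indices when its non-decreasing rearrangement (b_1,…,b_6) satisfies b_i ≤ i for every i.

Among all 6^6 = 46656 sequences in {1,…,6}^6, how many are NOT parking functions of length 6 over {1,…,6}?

|PF| = (7−6)·7^(6−1) = 1·16807 = 16807 [KW]
Check (3,6,4,4,6,4) → sorted (3,4,4,4,6,6): b_1=3>1, not a PF.
6^6 − 16807 = 46656 − 16807 = 29849

29849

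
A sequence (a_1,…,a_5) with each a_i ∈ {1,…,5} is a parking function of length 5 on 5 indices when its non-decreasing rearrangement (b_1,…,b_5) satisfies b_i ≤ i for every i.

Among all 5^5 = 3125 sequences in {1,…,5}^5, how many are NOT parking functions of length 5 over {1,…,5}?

1829

#PF = (5−5+1)·(5+1)^(5−1) = 1×1296 = 1296 [KW]
One tuple (3,2,4,3,5) → sorted (2,3,3,4,5): b_1=2>1, not a PF.
5^5 − 1296 = 3125 − 1296 = 1829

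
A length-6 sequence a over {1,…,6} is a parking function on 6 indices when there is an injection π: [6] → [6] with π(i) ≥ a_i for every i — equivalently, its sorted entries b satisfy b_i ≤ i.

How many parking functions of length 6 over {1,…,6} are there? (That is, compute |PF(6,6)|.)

#PF = (7−6)·7^(6−1) = 1×16807 = 16807 (Konheim–Weiss)
Check (4,4,1,2,3,4) → sorted (1,2,3,4,4,4): b_i ≤ i ∀i, a PF.

16807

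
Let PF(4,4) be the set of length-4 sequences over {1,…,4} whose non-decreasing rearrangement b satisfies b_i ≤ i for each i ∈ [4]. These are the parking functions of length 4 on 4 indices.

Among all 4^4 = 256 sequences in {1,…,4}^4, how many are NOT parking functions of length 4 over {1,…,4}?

131

Count = (4+1−4)·(4+1)^{4−1} = 1 · 125 = 125 [KW]
One tuple (3,1,3,4) → sorted (1,3,3,4): b_2=3>2, not a PF.
Total 256; non-PF = 256−125 = 131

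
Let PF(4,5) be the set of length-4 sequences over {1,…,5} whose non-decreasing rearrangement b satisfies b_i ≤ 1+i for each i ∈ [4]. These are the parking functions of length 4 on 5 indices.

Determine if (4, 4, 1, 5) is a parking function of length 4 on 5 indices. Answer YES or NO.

Order a: b = (1, 4, 4, 5).
  b_1=1 ≤ 2
  b_2=4 > 3
  fails at i=2 ⇒ NO

NO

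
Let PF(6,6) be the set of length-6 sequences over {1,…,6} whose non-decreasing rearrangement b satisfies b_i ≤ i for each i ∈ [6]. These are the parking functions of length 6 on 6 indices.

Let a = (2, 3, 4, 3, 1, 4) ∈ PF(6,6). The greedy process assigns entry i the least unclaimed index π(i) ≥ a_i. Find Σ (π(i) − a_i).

Σπ = 21 ({1..6} each once); Σa = 2+3+4+3+1+4 = 17; disp = 21−17 = 4.

4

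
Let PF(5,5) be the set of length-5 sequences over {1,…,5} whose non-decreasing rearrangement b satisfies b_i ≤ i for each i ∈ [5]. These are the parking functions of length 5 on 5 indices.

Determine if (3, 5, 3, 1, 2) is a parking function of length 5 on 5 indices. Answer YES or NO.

YES

Rearranged: b = (1, 2, 3, 3, 5).
  b_1=1 ≤ 1
  b_2=2 ≤ 2
  b_3=3 ≤ 3
  b_4=3 ≤ 4
  b_5=5 ≤ 5
All bounds hold ⇒ YES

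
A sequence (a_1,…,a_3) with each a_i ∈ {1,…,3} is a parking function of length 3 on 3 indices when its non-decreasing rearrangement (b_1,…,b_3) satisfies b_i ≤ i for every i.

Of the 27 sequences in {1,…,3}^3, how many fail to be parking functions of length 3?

11

|PF(3,3)| = 1·4^2 = 1 · 16 = 16 [KW]
Check (3,2,2) → sorted (2,2,3): b_1=2>1, not a PF.
Total 27; non-PF = 27−16 = 11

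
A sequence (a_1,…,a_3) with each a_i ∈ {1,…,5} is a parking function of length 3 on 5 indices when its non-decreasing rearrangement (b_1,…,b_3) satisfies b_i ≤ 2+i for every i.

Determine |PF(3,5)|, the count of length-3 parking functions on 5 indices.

Count = 3·6^2 = 3·36 = 108 (Konheim–Weiss)
E.g. (2,2,2) → sorted (2,2,2): b_i ≤ 2+i ∀i, a PF.

108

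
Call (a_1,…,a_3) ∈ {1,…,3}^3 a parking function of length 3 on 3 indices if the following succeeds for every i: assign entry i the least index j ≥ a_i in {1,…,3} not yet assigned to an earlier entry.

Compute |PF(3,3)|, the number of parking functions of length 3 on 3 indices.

16

#PF = (4−3)·4^(3−1) = 1×16 = 16 [KW]
Check (1,1,2) → sorted (1,1,2): b_i ≤ i ∀i, a PF.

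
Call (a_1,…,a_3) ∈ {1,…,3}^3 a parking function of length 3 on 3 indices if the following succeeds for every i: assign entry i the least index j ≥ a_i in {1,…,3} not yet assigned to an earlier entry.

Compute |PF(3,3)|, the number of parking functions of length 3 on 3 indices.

16

Count = (3−3+1)·(3+1)^(3−1) = 1·16 = 16 (Pollak)
One tuple (2,1,1) → sorted (1,1,2): b_i ≤ i ∀i, a PF.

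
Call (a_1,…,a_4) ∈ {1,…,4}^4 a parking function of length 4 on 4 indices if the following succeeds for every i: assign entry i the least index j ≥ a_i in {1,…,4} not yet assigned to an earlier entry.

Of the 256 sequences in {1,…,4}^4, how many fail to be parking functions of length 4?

131

|PF| = (4−4+1)·(4+1)^(4−1) = 1·125 = 125 (Konheim–Weiss)
One tuple (4,4,2,2) → sorted (2,2,4,4): b_1=2>1, not a PF.
4^4 − 125 = 256 − 125 = 131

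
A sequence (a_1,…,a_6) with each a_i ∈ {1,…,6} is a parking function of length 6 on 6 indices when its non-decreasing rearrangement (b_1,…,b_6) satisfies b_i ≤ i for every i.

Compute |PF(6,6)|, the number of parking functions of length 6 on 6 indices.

|PF(6,6)| = 1·7^5 = 1×16807 = 16807
Example (1,6,2,4,5,1) → sorted (1,1,2,4,5,6): b_i ≤ i ∀i, a PF.

16807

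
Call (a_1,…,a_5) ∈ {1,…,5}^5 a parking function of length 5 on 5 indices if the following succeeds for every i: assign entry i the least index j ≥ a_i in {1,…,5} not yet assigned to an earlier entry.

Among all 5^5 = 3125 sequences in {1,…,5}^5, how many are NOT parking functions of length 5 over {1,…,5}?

1829

Count = (6−5)·6^(5−1) = 1 · 1296 = 1296 (Konheim–Weiss)
Check (5,5,4,1,5) → sorted (1,4,5,5,5): b_2=4>2, not a PF.
So 3125 − 1296 = 1829 fail.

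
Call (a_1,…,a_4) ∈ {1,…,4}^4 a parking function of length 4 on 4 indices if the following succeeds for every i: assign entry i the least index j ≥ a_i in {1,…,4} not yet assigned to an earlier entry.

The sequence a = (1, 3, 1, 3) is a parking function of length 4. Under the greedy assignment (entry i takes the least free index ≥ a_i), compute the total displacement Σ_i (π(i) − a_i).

Σπ(i) = 1+…+4 = 10; Σa = 1+3+1+3 = 8; disp = 10−8 = 2.

2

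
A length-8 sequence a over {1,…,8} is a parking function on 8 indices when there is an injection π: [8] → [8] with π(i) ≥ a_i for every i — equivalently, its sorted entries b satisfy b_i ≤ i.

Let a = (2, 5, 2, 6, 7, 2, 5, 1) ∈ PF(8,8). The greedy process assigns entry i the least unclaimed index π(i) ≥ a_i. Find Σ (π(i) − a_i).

6

Σπ = 8·9/2 = 36 (π permutes [8]); Σa = 2+5+2+6+7+2+5+1 = 30; disp = 36−30 = 6.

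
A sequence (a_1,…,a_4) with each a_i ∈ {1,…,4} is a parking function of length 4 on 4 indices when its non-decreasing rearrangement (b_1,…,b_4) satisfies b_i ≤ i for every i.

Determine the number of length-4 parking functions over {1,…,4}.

125

Count = (5−4)·5^(4−1) = 1 · 125 = 125 (Konheim–Weiss)
Example (4,3,1,1) → sorted (1,1,3,4): b_i ≤ i ∀i, a PF.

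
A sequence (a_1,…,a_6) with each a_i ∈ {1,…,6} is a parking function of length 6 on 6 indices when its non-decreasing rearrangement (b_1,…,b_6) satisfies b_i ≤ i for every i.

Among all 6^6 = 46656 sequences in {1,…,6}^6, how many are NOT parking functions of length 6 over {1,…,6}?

|PF| = (6−6+1)·(6+1)^(6−1) = 1×16807 = 16807 (Pollak)
Example (4,3,3,3,2,3) → sorted (2,3,3,3,3,4): b_1=2>1, not a PF.
So 46656 − 16807 = 29849 fail.

29849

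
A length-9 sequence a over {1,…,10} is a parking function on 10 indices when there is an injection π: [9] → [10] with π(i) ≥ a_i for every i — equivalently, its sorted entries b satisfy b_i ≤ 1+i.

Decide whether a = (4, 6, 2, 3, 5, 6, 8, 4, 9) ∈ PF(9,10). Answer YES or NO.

YES

Rearranged: b = (2, 3, 4, 4, 5, 6, 6, 8, 9).
  b_1=2 ≤ 2
  b_2=3 ≤ 3
  b_3=4 ≤ 4
  b_4=4 ≤ 5
  b_5=5 ≤ 6
  b_6=6 ≤ 7
  b_7=6 ≤ 8
  b_8=8 ≤ 9
  b_9=9 ≤ 10
All bounds hold ⇒ YES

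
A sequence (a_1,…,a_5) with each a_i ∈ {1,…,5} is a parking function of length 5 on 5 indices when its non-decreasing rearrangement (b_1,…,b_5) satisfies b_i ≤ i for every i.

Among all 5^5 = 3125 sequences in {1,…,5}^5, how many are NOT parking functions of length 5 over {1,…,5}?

|PF| = (5+1−5)·(5+1)^{5−1} = 1 · 1296 = 1296 [KW]
E.g. (2,4,3,3,3) → sorted (2,3,3,3,4): b_1=2>1, not a PF.
So 3125 − 1296 = 1829 fail.

1829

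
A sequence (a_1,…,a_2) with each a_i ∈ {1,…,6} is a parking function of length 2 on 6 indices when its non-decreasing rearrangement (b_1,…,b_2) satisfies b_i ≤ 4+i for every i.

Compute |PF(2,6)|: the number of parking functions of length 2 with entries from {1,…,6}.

35

|PF(2,6)| = 5·7^1 = 5×7 = 35 (Pollak)
One tuple (2,1) → sorted (1,2): b_i ≤ 4+i ∀i, a PF.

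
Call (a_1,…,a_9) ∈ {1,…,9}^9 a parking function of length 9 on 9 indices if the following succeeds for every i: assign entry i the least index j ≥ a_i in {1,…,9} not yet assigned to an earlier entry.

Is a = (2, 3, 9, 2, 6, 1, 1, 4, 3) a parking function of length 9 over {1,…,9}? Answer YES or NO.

Rearranged: b = (1, 1, 2, 2, 3, 3, 4, 6, 9).
  b_1=1 ≤ 1
  b_2=1 ≤ 2
  b_3=2 ≤ 3
  b_4=2 ≤ 4
  b_5=3 ≤ 5
  b_6=3 ≤ 6
  b_7=4 ≤ 7
  b_8=6 ≤ 8
  b_9=9 ≤ 9
All bounds hold ⇒ YES

YES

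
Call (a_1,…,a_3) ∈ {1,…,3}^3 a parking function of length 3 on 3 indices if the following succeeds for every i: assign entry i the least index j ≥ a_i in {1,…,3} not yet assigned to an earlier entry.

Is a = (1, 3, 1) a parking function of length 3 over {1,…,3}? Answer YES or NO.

YES

Sorted: b = (1, 1, 3).
  b_1=1 ≤ 1
  b_2=1 ≤ 2
  b_3=3 ≤ 3
All bounds hold ⇒ YES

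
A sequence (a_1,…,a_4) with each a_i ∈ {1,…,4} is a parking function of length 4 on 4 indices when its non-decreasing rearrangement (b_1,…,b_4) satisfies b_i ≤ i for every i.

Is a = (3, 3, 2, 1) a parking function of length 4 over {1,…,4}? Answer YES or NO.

Rearranged: b = (1, 2, 3, 3).
  b_1=1 ≤ 1
  b_2=2 ≤ 2
  b_3=3 ≤ 3
  b_4=3 ≤ 4
All bounds hold ⇒ YES

YES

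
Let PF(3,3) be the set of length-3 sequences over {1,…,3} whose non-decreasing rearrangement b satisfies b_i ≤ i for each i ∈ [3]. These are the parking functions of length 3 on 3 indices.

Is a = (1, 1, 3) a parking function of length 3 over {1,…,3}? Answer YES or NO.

YES

Sorted: b = (1, 1, 3).
  b_1=1 ≤ 1
  b_2=1 ≤ 2
  b_3=3 ≤ 3
All bounds hold ⇒ YES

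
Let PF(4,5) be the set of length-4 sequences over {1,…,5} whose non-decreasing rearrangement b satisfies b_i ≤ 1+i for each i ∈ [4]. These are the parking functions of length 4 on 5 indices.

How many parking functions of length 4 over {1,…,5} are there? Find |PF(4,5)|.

|PF(4,5)| = (5−4+1)·(5+1)^(4−1) = 2·216 = 432 (Konheim–Weiss)
E.g. (2,3,2,1) → sorted (1,2,2,3): b_i ≤ 1+i ∀i, a PF.

432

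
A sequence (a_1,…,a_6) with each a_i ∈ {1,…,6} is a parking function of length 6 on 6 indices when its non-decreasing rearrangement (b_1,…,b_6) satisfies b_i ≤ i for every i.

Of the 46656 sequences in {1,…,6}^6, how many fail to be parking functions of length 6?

|PF(6,6)| = 1·7^5 = 1×16807 = 16807 (Pollak)
E.g. (4,4,4,6,6,2) → sorted (2,4,4,4,6,6): b_1=2>1, not a PF.
6^6 − 16807 = 46656 − 16807 = 29849

29849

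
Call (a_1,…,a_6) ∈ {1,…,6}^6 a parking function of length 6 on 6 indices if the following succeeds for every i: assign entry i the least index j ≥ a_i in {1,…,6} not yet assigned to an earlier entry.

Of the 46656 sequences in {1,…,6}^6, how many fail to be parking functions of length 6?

#PF = (7−6)·7^(6−1) = 1×16807 = 16807 (Konheim–Weiss)
Check (5,6,5,6,4,6) → sorted (4,5,5,6,6,6): b_1=4>1, not a PF.
Total 46656; non-PF = 46656−16807 = 29849

29849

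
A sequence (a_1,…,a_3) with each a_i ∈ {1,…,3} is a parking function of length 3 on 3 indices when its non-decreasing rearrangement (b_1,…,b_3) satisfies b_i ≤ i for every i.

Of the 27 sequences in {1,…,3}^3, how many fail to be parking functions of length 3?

|PF(3,3)| = (4−3)·4^(3−1) = 1×16 = 16 (Pollak)
Example (2,3,3) → sorted (2,3,3): b_1=2>1, not a PF.
So 27 − 16 = 11 fail.

11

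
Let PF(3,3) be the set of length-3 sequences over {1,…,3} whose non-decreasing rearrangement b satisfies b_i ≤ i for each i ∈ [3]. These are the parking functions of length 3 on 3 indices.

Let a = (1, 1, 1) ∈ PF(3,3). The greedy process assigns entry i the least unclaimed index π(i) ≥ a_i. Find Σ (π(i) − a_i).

3

Σπ = 3·4/2 = 6 (π permutes [3]); Σa = 1+1+1 = 3; disp = 6−3 = 3.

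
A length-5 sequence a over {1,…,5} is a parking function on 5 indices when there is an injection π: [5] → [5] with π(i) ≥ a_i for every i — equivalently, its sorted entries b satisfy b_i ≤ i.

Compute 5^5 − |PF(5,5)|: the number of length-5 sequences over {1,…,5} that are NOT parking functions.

|PF(5,5)| = 1·6^4 = 1·1296 = 1296 (Konheim–Weiss)
E.g. (5,4,5,5,1) → sorted (1,4,5,5,5): b_2=4>2, not a PF.
Total 3125; non-PF = 3125−1296 = 1829

1829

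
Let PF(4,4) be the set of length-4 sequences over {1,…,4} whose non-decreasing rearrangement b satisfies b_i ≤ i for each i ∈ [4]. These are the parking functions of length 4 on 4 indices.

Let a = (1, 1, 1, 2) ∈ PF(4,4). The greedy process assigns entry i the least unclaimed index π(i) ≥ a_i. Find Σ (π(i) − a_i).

Σπ(i) = 1+…+4 = 10; Σa = 1+1+1+2 = 5; disp = 10−5 = 5.

5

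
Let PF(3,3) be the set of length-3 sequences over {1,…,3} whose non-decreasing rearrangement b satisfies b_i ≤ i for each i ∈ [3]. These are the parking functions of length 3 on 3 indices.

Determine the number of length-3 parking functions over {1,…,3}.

16

Count = (4−3)·4^(3−1) = 1×16 = 16 [KW]
E.g. (3,1,2) → sorted (1,2,3): b_i ≤ i ∀i, a PF.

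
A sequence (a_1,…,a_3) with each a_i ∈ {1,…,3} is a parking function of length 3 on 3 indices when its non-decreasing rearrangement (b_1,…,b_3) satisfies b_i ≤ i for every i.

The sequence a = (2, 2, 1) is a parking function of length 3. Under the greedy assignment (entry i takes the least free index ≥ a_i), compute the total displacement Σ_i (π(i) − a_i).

1

Σπ(i) = 1+…+3 = 6; Σa = 2+2+1 = 5; disp = 6−5 = 1.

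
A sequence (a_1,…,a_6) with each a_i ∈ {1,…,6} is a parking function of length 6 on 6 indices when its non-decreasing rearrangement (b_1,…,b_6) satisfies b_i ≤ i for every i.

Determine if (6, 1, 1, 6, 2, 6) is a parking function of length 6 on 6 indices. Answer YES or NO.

NO

Order a: b = (1, 1, 2, 6, 6, 6).
  b_1=1 ≤ 1
  b_2=1 ≤ 2
  b_3=2 ≤ 3
  b_4=6 > 4
  fails at i=4 ⇒ NO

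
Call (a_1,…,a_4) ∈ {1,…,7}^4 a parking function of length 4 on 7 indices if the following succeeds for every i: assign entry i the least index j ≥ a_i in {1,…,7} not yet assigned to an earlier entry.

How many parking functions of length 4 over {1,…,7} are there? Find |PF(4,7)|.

2048

|PF| = (8−4)·8^(4−1) = 4 · 512 = 2048 [KW]
Example (2,4,2,3) → sorted (2,2,3,4): b_i ≤ 3+i ∀i, a PF.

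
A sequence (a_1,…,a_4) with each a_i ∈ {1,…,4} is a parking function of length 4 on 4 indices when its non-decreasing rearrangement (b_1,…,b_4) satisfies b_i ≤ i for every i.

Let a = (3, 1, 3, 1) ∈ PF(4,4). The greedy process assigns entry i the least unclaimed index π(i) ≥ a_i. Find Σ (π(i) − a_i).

Σπ(i) = 1+…+4 = 10; Σa = 3+1+3+1 = 8; disp = 10−8 = 2.

2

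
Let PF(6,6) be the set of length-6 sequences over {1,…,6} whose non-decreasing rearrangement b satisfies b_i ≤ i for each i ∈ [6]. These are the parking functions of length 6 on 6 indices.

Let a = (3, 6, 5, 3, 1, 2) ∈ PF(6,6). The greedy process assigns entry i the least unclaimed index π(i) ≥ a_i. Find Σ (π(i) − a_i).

Σπ = 6·7/2 = 21 (π permutes [6]); Σa = 3+6+5+3+1+2 = 20; disp = 21−20 = 1.

1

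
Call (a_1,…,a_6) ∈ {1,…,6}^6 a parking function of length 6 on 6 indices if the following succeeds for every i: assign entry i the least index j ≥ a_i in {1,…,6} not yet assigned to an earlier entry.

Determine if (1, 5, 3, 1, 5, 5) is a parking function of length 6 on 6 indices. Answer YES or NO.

NO

Sorted: b = (1, 1, 3, 5, 5, 5).
  b_1=1 ≤ 1
  b_2=1 ≤ 2
  b_3=3 ≤ 3
  b_4=5 > 4
  fails at i=4 ⇒ NO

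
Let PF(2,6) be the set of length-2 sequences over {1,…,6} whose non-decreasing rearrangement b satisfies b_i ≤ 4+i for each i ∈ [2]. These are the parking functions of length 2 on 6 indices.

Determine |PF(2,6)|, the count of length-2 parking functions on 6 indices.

|PF| = (6+1−2)·(6+1)^{2−1} = 5·7 = 35 [KW]
One tuple (4,3) → sorted (3,4): b_i ≤ 4+i ∀i, a PF.

35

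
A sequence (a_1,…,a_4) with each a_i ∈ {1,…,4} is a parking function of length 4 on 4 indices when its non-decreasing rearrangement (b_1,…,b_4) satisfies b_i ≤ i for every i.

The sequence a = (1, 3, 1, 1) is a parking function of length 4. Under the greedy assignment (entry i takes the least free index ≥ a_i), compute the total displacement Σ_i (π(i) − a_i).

4

Σπ(i) = 1+…+4 = 10; Σa = 1+3+1+1 = 6; disp = 10−6 = 4.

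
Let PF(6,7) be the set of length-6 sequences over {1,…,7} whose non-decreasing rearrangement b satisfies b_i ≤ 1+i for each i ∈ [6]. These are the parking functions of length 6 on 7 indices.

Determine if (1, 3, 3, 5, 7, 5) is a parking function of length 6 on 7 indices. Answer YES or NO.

Sorted: b = (1, 3, 3, 5, 5, 7).
  b_1=1 ≤ 2
  b_2=3 ≤ 3
  b_3=3 ≤ 4
  b_4=5 ≤ 5
  b_5=5 ≤ 6
  b_6=7 ≤ 7
All bounds hold ⇒ YES

YES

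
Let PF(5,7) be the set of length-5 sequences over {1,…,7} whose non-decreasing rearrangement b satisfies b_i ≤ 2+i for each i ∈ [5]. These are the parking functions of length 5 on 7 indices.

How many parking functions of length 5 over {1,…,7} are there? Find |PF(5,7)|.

|PF(5,7)| = 3·8^4 = 3·4096 = 12288 (Pollak)
E.g. (3,1,4,5,5) → sorted (1,3,4,5,5): b_i ≤ 2+i ∀i, a PF.

12288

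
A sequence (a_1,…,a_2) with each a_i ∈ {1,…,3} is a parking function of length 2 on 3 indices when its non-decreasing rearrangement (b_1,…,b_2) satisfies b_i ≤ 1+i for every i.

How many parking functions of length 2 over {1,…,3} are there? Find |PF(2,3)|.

Count = (4−2)·4^(2−1) = 2×4 = 8 [KW]
E.g. (3,2) → sorted (2,3): b_i ≤ 1+i ∀i, a PF.

8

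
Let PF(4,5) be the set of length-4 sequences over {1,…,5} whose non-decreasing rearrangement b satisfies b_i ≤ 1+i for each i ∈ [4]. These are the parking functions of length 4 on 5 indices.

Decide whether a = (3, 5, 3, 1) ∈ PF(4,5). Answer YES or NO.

YES

Sorted: b = (1, 3, 3, 5).
  b_1=1 ≤ 2
  b_2=3 ≤ 3
  b_3=3 ≤ 4
  b_4=5 ≤ 5
All bounds hold ⇒ YES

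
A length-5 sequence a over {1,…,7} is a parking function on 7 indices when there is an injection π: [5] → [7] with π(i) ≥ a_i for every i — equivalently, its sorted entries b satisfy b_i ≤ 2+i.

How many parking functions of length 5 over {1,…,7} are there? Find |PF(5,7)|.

12288

#PF = 3·8^4 = 3 · 4096 = 12288 (Pollak)
E.g. (5,6,7,1,4) → sorted (1,4,5,6,7): b_i ≤ 2+i ∀i, a PF.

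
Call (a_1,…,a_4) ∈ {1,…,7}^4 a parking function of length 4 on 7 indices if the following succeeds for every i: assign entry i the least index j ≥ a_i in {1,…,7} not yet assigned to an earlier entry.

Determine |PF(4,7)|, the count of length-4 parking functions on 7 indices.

|PF(4,7)| = 4·8^3 = 4·512 = 2048 (Pollak)
One tuple (4,3,1,5) → sorted (1,3,4,5): b_i ≤ 3+i ∀i, a PF.

2048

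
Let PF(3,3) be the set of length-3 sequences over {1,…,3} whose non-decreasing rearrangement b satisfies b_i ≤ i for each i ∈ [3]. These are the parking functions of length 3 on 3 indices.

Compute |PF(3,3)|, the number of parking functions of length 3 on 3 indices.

|PF(3,3)| = (3+1−3)·(3+1)^{3−1} = 1×16 = 16
E.g. (2,1,2) → sorted (1,2,2): b_i ≤ i ∀i, a PF.

16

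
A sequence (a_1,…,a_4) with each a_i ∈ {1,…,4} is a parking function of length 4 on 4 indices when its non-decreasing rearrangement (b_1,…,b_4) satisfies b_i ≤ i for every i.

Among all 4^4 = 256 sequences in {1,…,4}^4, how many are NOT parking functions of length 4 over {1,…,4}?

131

#PF = 1·5^3 = 1·125 = 125 [KW]
E.g. (3,4,4,4) → sorted (3,4,4,4): b_1=3>1, not a PF.
4^4 − 125 = 256 − 125 = 131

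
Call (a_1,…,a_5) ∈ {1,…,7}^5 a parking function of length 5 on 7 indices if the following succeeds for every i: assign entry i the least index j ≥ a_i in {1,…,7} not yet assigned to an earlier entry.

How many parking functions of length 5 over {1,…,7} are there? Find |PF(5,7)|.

|PF| = 3·8^4 = 3·4096 = 12288 [KW]
Example (1,5,5,5,1) → sorted (1,1,5,5,5): b_i ≤ 2+i ∀i, a PF.

12288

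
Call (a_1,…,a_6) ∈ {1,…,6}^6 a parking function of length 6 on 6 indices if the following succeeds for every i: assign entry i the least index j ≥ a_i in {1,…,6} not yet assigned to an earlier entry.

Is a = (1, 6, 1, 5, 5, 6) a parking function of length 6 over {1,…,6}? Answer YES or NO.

NO

Order a: b = (1, 1, 5, 5, 6, 6).
  b_1=1 ≤ 1
  b_2=1 ≤ 2
  b_3=5 > 3
  fails at i=3 ⇒ NO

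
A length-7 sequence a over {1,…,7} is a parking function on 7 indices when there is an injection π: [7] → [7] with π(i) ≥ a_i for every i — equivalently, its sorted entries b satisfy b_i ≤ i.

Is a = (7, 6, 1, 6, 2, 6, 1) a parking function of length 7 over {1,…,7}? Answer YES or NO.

Order a: b = (1, 1, 2, 6, 6, 6, 7).
  b_1=1 ≤ 1
  b_2=1 ≤ 2
  b_3=2 ≤ 3
  b_4=6 > 4
  fails at i=4 ⇒ NO

NO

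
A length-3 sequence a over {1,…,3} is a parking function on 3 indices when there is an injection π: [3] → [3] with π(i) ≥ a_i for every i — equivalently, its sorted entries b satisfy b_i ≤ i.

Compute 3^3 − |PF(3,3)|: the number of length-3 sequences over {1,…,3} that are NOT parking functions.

11

Count = 1·4^2 = 1×16 = 16 (Konheim–Weiss)
One tuple (3,3,1) → sorted (1,3,3): b_2=3>2, not a PF.
Total 27; non-PF = 27−16 = 11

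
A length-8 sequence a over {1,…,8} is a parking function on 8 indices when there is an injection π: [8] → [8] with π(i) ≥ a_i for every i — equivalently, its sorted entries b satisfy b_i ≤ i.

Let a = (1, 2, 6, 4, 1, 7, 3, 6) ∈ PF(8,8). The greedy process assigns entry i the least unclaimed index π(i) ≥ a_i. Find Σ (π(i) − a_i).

6

Σπ = 36 ({1..8} each once); Σa = 1+2+6+4+1+7+3+6 = 30; disp = 36−30 = 6.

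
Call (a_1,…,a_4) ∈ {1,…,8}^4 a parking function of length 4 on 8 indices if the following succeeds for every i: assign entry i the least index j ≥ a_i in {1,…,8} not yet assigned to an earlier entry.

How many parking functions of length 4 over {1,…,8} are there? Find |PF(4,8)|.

Count = (8−4+1)·(8+1)^(4−1) = 5 · 729 = 3645 [KW]
Example (6,3,4,5) → sorted (3,4,5,6): b_i ≤ 4+i ∀i, a PF.

3645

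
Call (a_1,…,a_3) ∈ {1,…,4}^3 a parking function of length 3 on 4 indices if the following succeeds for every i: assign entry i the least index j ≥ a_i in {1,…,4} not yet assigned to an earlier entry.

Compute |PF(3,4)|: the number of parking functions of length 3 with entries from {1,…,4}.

50

#PF = (4−3+1)·(4+1)^(3−1) = 2·25 = 50 (Konheim–Weiss)
E.g. (4,1,1) → sorted (1,1,4): b_i ≤ 1+i ∀i, a PF.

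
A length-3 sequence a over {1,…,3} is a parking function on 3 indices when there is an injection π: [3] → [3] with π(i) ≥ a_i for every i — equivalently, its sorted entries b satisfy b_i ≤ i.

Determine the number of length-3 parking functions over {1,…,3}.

16

Count = (4−3)·4^(3−1) = 1 · 16 = 16
E.g. (2,3,1) → sorted (1,2,3): b_i ≤ i ∀i, a PF.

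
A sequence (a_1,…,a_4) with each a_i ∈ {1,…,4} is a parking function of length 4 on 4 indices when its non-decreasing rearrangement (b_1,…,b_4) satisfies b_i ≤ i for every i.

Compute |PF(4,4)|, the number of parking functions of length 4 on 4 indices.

#PF = (4+1−4)·(4+1)^{4−1} = 1·125 = 125 (Konheim–Weiss)
E.g. (3,3,2,1) → sorted (1,2,3,3): b_i ≤ i ∀i, a PF.

125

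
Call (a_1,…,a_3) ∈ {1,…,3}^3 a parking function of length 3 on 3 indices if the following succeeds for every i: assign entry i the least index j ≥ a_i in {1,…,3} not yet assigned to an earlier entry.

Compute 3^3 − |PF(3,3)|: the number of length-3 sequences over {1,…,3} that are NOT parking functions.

11

|PF| = (4−3)·4^(3−1) = 1·16 = 16
Example (2,3,2) → sorted (2,2,3): b_1=2>1, not a PF.
3^3 − 16 = 27 − 16 = 11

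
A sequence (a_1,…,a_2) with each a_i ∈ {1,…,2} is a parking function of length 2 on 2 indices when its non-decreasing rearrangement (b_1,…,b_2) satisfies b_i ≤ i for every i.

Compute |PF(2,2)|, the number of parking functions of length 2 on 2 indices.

3

Count = (2+1−2)·(2+1)^{2−1} = 1·3 = 3 (Konheim–Weiss)
Example (1,1) → sorted (1,1): b_i ≤ i ∀i, a PF.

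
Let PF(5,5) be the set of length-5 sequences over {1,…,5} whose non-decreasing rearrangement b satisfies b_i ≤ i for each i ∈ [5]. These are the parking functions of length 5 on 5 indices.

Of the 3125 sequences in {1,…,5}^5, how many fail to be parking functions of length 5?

1829

Count = (5+1−5)·(5+1)^{5−1} = 1×1296 = 1296 (Konheim–Weiss)
Example (5,5,5,1,4) → sorted (1,4,5,5,5): b_2=4>2, not a PF.
So 3125 − 1296 = 1829 fail.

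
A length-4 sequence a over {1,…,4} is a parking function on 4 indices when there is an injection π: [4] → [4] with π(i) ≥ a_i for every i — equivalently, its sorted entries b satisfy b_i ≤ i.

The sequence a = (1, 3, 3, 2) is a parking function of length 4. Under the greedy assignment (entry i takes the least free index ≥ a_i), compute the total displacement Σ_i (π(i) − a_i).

Σπ = 10 ({1..4} each once); Σa = 1+3+3+2 = 9; disp = 10−9 = 1.

1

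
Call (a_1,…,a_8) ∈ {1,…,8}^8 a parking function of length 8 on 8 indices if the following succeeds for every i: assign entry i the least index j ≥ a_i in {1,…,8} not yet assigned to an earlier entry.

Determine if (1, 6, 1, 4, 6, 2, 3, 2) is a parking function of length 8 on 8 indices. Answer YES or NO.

Order a: b = (1, 1, 2, 2, 3, 4, 6, 6).
  b_1=1 ≤ 1
  b_2=1 ≤ 2
  b_3=2 ≤ 3
  b_4=2 ≤ 4
  b_5=3 ≤ 5
  b_6=4 ≤ 6
  b_7=6 ≤ 7
  b_8=6 ≤ 8
All bounds hold ⇒ YES

YES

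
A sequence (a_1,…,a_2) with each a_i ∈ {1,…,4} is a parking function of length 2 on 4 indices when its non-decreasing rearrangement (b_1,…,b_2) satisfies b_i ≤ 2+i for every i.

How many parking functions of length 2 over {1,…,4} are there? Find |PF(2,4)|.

|PF(2,4)| = 3·5^1 = 3·5 = 15 (Konheim–Weiss)
Check (1,1) → sorted (1,1): b_i ≤ 2+i ∀i, a PF.

15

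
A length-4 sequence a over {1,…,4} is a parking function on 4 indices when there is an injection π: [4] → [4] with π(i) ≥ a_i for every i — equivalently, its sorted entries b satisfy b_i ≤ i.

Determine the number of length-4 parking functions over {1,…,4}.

Count = (5−4)·5^(4−1) = 1 · 125 = 125 (Konheim–Weiss)
One tuple (1,3,1,2) → sorted (1,1,2,3): b_i ≤ i ∀i, a PF.

125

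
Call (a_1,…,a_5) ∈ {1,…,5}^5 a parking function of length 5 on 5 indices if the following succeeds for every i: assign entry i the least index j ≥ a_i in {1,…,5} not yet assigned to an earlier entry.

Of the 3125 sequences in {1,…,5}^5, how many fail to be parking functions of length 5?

1829

#PF = 1·6^4 = 1×1296 = 1296 [KW]
One tuple (5,4,5,5,5) → sorted (4,5,5,5,5): b_1=4>1, not a PF.
Total 3125; non-PF = 3125−1296 = 1829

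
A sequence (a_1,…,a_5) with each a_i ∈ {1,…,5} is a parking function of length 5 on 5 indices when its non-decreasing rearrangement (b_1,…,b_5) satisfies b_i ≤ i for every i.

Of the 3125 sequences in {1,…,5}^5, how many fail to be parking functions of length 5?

#PF = (5−5+1)·(5+1)^(5−1) = 1·1296 = 1296 (Konheim–Weiss)
One tuple (3,5,5,5,4) → sorted (3,4,5,5,5): b_1=3>1, not a PF.
So 3125 − 1296 = 1829 fail.

1829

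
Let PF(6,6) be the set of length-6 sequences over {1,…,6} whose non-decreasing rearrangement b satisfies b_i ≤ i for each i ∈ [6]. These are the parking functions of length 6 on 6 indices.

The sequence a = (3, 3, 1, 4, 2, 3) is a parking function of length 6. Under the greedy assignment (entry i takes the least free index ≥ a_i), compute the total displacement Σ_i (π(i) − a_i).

Σπ = 6·7/2 = 21 (π permutes [6]); Σa = 3+3+1+4+2+3 = 16; disp = 21−16 = 5.

5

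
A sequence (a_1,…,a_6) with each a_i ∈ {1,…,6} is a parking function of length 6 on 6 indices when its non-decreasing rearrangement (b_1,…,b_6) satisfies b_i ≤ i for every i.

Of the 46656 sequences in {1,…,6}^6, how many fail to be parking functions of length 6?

29849

|PF(6,6)| = (6−6+1)·(6+1)^(6−1) = 1×16807 = 16807 (Pollak)
E.g. (5,4,5,6,5,6) → sorted (4,5,5,5,6,6): b_1=4>1, not a PF.
So 46656 − 16807 = 29849 fail.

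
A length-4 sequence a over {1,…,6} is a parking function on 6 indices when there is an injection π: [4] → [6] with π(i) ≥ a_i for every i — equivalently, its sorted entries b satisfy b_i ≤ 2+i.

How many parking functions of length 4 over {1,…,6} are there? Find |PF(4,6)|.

1029

Count = (7−4)·7^(4−1) = 3×343 = 1029 (Pollak)
Example (2,2,4,5) → sorted (2,2,4,5): b_i ≤ 2+i ∀i, a PF.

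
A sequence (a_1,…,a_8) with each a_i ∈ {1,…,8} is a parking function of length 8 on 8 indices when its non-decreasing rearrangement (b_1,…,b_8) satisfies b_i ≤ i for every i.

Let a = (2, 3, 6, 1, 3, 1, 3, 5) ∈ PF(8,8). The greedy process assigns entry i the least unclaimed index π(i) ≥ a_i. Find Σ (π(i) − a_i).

12

Σπ = 8·9/2 = 36 (π permutes [8]); Σa = 2+3+6+1+3+1+3+5 = 24; disp = 36−24 = 12.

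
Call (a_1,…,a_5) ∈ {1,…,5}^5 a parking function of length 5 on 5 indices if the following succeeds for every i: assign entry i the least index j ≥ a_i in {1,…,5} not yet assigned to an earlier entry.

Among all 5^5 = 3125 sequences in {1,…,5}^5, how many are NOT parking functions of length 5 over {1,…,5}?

|PF(5,5)| = (5−5+1)·(5+1)^(5−1) = 1·1296 = 1296 (Konheim–Weiss)
Check (4,4,3,5,5) → sorted (3,4,4,5,5): b_1=3>1, not a PF.
So 3125 − 1296 = 1829 fail.

1829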